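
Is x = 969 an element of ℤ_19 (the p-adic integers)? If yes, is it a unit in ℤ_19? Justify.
x ∈ ℤ_19 but not a unit; v_19(x) = 1 > 0

ℤ_19 = {x ∈ ℚ_19 : v_19(x) ≥ 0} and ℤ_19^× = {x ∈ ℤ_19 : v_19(x) = 0}. Here v_19(969) = v_19(num) − v_19(den) = 1; compare against these criteria.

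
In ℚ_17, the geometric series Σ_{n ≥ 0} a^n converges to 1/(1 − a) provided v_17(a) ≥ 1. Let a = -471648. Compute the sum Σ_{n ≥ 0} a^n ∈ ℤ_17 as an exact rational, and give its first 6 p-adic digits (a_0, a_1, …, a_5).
Σ a^n = 1/(1 − a) = 1/471649;  first 6 digits = (1, 0, 0, 6, 11, 16)

v_17(a) = 3 ≥ 1, so the series converges in ℤ_17 to 1/(1 − a) = 1/(1 − (-471648)) = 1/471649. Expand this rational in ℤ_17: compute digits iteratively via d_i = x_i mod 17, x_{i+1} = (x_i − d_i)/17. The first 6 digits are (1, 0, 0, 6, 11, 16).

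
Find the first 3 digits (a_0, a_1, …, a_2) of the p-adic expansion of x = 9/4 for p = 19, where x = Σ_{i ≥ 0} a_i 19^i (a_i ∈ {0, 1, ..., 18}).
(a_0, …, a_2) = (7, 14, 4)

v_19(9/4) = 0 (numerator and denominator both coprime to 19), so x ∈ ℤ_19^×. Compute digits iteratively via a_i = x_i mod 19, x_{i+1} = (x_i − a_i)/19, with x_0 = x:
  x_0 = 9/4;  a_0 = 7;  x_1 = (x_0 − 7)/19 = -1/4
  x_1 = -1/4;  a_1 = 14;  x_2 = (x_1 − 14)/19 = -3/4
  x_2 = -3/4;  a_2 = 4;  x_3 = (x_2 − 4)/19 = -1/4
Digits: (7, 14, 4).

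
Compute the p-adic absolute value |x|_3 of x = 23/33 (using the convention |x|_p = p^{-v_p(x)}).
|23/33|_3 = 3

Step 1 — compute v_3(x) by factoring powers of 3 out of the numerator and denominator: v_3(23/33) = -1. Step 2 — apply |x|_p = p^{-v_p(x)} = 3^{1} = 3.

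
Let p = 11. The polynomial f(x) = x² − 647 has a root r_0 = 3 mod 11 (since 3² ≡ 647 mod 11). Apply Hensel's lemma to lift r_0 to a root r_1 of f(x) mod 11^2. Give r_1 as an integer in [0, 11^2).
r_1 = 69 (mod 121)

Hensel's recurrence: r_{i+1} = r_i − f(r_i)·(f′(r_i))^{-1} mod 11^{i+2}, with f′(x) = 2x. Iterate:
  r_0 = 3 (mod 11)
  r_1 = 69 (mod 121)
Final: r_1 = 69, and one checks f(r_1) ≡ 0 mod 11^2.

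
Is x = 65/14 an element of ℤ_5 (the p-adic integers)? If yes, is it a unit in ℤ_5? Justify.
x ∈ ℤ_5 but not a unit; v_5(x) = 1 > 0

ℤ_5 = {x ∈ ℚ_5 : v_5(x) ≥ 0} and ℤ_5^× = {x ∈ ℤ_5 : v_5(x) = 0}. Here v_5(65/14) = v_5(num) − v_5(den) = 1; compare against these criteria.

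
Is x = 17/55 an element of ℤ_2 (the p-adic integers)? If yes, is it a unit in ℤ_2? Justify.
x ∈ ℤ_2^× (unit); v_2(x) = 0

ℤ_2 = {x ∈ ℚ_2 : v_2(x) ≥ 0} and ℤ_2^× = {x ∈ ℤ_2 : v_2(x) = 0}. Here v_2(17/55) = v_2(num) − v_2(den) = 0; compare against these criteria.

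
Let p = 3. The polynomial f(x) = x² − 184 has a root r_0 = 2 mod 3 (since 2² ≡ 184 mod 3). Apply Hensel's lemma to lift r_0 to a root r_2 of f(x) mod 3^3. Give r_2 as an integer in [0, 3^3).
r_2 = 20 (mod 27)

Hensel's recurrence: r_{i+1} = r_i − f(r_i)·(f′(r_i))^{-1} mod 3^{i+2}, with f′(x) = 2x. Iterate:
  r_0 = 2 (mod 3)
  r_1 = 2 (mod 9)
  r_2 = 20 (mod 27)
Final: r_2 = 20, and one checks f(r_2) ≡ 0 mod 3^3.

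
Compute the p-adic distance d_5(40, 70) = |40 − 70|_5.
d_5(40, 70) = 1/5

Step 1 — x − y = 40 − 70 = -30. Step 2 — v_5(-30) = 1 (factor: -30 = −(5^1 · 6); the sign does not affect v_p). Step 3 — |x − y|_5 = 5^{-1} = 1/5.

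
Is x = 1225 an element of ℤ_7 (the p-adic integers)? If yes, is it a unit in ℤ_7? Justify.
x ∈ ℤ_7 but not a unit; v_7(x) = 2 > 0

ℤ_7 = {x ∈ ℚ_7 : v_7(x) ≥ 0} and ℤ_7^× = {x ∈ ℤ_7 : v_7(x) = 0}. Here v_7(1225) = v_7(num) − v_7(den) = 2; compare against these criteria.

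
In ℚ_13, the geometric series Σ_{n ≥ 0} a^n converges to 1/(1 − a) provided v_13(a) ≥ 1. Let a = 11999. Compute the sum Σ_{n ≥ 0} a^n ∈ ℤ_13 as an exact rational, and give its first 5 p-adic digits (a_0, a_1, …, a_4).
Σ a^n = 1/(1 − a) = -1/11998;  first 5 digits = (1, 0, 6, 5, 10)

v_13(a) = 2 ≥ 1, so the series converges in ℤ_13 to 1/(1 − a) = 1/(1 − 11999) = -1/11998. Expand this rational in ℤ_13: compute digits iteratively via d_i = x_i mod 13, x_{i+1} = (x_i − d_i)/13. The first 5 digits are (1, 0, 6, 5, 10).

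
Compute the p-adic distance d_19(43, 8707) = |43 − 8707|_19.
d_19(43, 8707) = 1/361

Step 1 — x − y = 43 − 8707 = -8664. Step 2 — v_19(-8664) = 2 (factor: -8664 = −(19^2 · 24); the sign does not affect v_p). Step 3 — |x − y|_19 = 19^{-2} = 1/361.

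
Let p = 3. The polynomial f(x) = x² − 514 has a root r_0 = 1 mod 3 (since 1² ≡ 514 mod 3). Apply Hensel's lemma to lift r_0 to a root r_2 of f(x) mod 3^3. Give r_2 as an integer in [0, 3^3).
r_2 = 1 (mod 27)

Hensel's recurrence: r_{i+1} = r_i − f(r_i)·(f′(r_i))^{-1} mod 3^{i+2}, with f′(x) = 2x. Iterate:
  r_0 = 1 (mod 3)
  r_1 = 1 (mod 9)
  r_2 = 1 (mod 27)
Final: r_2 = 1, and one checks f(r_2) ≡ 0 mod 3^3.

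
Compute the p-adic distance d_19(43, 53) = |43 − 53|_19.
d_19(43, 53) = 1

Step 1 — x − y = 43 − 53 = -10. Step 2 — v_19(-10) = 0 (factor: -10 = −(19^0 · 10); the sign does not affect v_p). Step 3 — |x − y|_19 = 19^{0} = 1.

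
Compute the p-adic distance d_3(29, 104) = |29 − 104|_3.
d_3(29, 104) = 1/3

Step 1 — x − y = 29 − 104 = -75. Step 2 — v_3(-75) = 1 (factor: -75 = −(3^1 · 25); the sign does not affect v_p). Step 3 — |x − y|_3 = 3^{-1} = 1/3.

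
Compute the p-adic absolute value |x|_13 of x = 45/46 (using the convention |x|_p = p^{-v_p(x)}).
|45/46|_13 = 1

Step 1 — compute v_13(x) by factoring powers of 13 out of the numerator and denominator: v_13(45/46) = 0. Step 2 — apply |x|_p = p^{-v_p(x)} = 13^{0} = 1.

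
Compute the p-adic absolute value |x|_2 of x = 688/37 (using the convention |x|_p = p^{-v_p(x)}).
|688/37|_2 = 1/16

Step 1 — compute v_2(x) by factoring powers of 2 out of the numerator and denominator: v_2(688/37) = 4. Step 2 — apply |x|_p = p^{-v_p(x)} = 2^{-4} = 1/16.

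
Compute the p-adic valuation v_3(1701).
v_3(1701) = 5

v_3(n) is the largest exponent k such that 3^k divides n. Factor out: 1701 = 3^5 · 7. (Sign doesn't affect v_p.) So v_3(1701) = 5.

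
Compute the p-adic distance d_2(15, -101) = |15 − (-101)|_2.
d_2(15, -101) = 1/4

Step 1 — x − y = 15 − (-101) = 116. Step 2 — v_2(116) = 2 (factor: 116 = (2^2 · 29); the sign does not affect v_p). Step 3 — |x − y|_2 = 2^{-2} = 1/4.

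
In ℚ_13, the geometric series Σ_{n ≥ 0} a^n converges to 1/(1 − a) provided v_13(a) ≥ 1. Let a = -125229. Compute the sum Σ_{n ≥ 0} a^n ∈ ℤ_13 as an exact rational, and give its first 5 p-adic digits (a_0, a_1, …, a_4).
Σ a^n = 1/(1 − a) = 1/125230;  first 5 digits = (1, 0, 0, 8, 8)

v_13(a) = 3 ≥ 1, so the series converges in ℤ_13 to 1/(1 − a) = 1/(1 − (-125229)) = 1/125230. Expand this rational in ℤ_13: compute digits iteratively via d_i = x_i mod 13, x_{i+1} = (x_i − d_i)/13. The first 5 digits are (1, 0, 0, 8, 8).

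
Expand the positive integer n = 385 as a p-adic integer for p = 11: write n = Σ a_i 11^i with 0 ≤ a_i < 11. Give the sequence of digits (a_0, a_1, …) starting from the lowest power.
(a_0, a_1, …) = (0, 2, 3)

Repeated division by 11 gives the digits low-to-high: 385 = 2·11^1 + 3·11^2. Digit sequence: (0, 2, 3).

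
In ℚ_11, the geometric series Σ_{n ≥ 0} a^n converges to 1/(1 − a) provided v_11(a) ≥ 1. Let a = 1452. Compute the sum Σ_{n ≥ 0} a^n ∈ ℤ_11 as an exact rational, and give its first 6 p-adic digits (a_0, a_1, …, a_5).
Σ a^n = 1/(1 − a) = -1/1451;  first 6 digits = (1, 0, 1, 1, 1, 2)

v_11(a) = 2 ≥ 1, so the series converges in ℤ_11 to 1/(1 − a) = 1/(1 − 1452) = -1/1451. Expand this rational in ℤ_11: compute digits iteratively via d_i = x_i mod 11, x_{i+1} = (x_i − d_i)/11. The first 6 digits are (1, 0, 1, 1, 1, 2).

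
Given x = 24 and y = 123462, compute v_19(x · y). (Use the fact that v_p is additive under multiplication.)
v_19(2963088) = 3

v_p(x) = 0 (factor: 24 = 19^0 · 24); v_p(y) = 3 (factor: 123462 = 19^3 · 18). Additivity: v_p(xy) = v_p(x) + v_p(y) = 0 + 3 = 3. (Direct check: xy = 2963088 = 19^3 · (432).)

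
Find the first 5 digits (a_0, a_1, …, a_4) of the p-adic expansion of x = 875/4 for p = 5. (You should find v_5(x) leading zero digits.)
(a_0, …, a_4) = (0, 0, 0, 3, 1)

v_5(875/4) = 3, so a_0 = ... = a_2 = 0. Factor out: x = 5^3 · u with u = 7/4 a unit in ℤ_5. Expand u iteratively via a_{v+i} = u_i mod 5, u_{i+1} = (u_i − a_{v+i})/5:
  u_0 = 7/4;  a_3 = 3;  u_1 = (u_0 − 3)/5 = -1/4
  u_1 = -1/4;  a_4 = 1;  u_2 = (u_1 − 1)/5 = -1/4
Digits: (0, 0, 0, 3, 1).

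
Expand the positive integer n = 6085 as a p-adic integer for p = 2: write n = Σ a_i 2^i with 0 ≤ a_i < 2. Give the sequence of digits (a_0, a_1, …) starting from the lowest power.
(a_0, a_1, …) = (1, 0, 1, 0, 0, 0, 1, 1, 1, 1, 1, 0, 1)

Repeated division by 2 gives the digits low-to-high: 6085 = 1 + 1·2^2 + 1·2^6 + 1·2^7 + 1·2^8 + 1·2^9 + 1·2^10 + 1·2^12. Digit sequence: (1, 0, 1, 0, 0, 0, 1, 1, 1, 1, 1, 0, 1).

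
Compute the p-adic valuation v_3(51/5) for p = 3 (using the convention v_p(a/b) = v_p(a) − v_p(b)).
v_3(51/5) = 1

Factor powers of 3 from the numerator and denominator of the reduced fraction: 51 = 3^1 · 17 and 5 = 3^0 · 5. Apply v_p(a/b) = v_p(a) − v_p(b): v_3(51/5) = 1 − 0 = 1.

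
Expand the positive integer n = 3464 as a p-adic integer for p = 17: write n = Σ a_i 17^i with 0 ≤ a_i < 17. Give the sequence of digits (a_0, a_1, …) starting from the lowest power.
(a_0, a_1, …) = (13, 16, 11)

Repeated division by 17 gives the digits low-to-high: 3464 = 13 + 16·17^1 + 11·17^2. Digit sequence: (13, 16, 11).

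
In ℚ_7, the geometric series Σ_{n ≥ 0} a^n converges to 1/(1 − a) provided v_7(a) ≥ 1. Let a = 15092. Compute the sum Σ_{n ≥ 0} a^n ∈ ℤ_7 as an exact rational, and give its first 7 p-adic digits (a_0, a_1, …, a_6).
Σ a^n = 1/(1 − a) = -1/15091;  first 7 digits = (1, 0, 0, 2, 6, 0, 4)

v_7(a) = 3 ≥ 1, so the series converges in ℤ_7 to 1/(1 − a) = 1/(1 − 15092) = -1/15091. Expand this rational in ℤ_7: compute digits iteratively via d_i = x_i mod 7, x_{i+1} = (x_i − d_i)/7. The first 7 digits are (1, 0, 0, 2, 6, 0, 4).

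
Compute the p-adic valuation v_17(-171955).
v_17(-171955) = 3

v_17(n) is the largest exponent k such that 17^k divides n. Factor out: -171955 = -17^3 · 35. (Sign doesn't affect v_p.) So v_17(-171955) = 3.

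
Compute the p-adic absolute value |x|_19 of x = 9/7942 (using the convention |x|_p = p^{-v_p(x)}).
|9/7942|_19 = 361

Step 1 — compute v_19(x) by factoring powers of 19 out of the numerator and denominator: v_19(9/7942) = -2. Step 2 — apply |x|_p = p^{-v_p(x)} = 19^{2} = 361.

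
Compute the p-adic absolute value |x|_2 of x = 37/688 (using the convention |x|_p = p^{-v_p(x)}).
|37/688|_2 = 16

Step 1 — compute v_2(x) by factoring powers of 2 out of the numerator and denominator: v_2(37/688) = -4. Step 2 — apply |x|_p = p^{-v_p(x)} = 2^{4} = 16.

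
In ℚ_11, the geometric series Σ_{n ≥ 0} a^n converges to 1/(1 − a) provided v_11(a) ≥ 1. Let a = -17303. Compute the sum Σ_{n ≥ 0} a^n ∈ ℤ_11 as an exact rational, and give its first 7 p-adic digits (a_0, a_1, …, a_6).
Σ a^n = 1/(1 − a) = 1/17304;  first 7 digits = (1, 0, 0, 9, 9, 10, 3)

v_11(a) = 3 ≥ 1, so the series converges in ℤ_11 to 1/(1 − a) = 1/(1 − (-17303)) = 1/17304. Expand this rational in ℤ_11: compute digits iteratively via d_i = x_i mod 11, x_{i+1} = (x_i − d_i)/11. The first 7 digits are (1, 0, 0, 9, 9, 10, 3).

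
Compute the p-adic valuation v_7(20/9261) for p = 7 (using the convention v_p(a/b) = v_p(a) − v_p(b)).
v_7(20/9261) = -3

Factor powers of 7 from the numerator and denominator of the reduced fraction: 20 = 7^0 · 20 and 9261 = 7^3 · 27. Apply v_p(a/b) = v_p(a) − v_p(b): v_7(20/9261) = 0 − 3 = -3.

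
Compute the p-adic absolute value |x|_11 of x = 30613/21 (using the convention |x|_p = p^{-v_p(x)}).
|30613/21|_11 = 1/1331

Step 1 — compute v_11(x) by factoring powers of 11 out of the numerator and denominator: v_11(30613/21) = 3. Step 2 — apply |x|_p = p^{-v_p(x)} = 11^{-3} = 1/1331.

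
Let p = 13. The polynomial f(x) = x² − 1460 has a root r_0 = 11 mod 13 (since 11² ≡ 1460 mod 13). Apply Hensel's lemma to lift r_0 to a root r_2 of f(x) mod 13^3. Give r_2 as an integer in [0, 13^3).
r_2 = 2000 (mod 2197)

Hensel's recurrence: r_{i+1} = r_i − f(r_i)·(f′(r_i))^{-1} mod 13^{i+2}, with f′(x) = 2x. Iterate:
  r_0 = 11 (mod 13)
  r_1 = 141 (mod 169)
  r_2 = 2000 (mod 2197)
Final: r_2 = 2000, and one checks f(r_2) ≡ 0 mod 13^3.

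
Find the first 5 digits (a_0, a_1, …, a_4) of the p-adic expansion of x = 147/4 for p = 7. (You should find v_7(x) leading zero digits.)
(a_0, …, a_4) = (0, 0, 6, 1, 5)

v_7(147/4) = 2, so a_0 = ... = a_1 = 0. Factor out: x = 7^2 · u with u = 3/4 a unit in ℤ_7. Expand u iteratively via a_{v+i} = u_i mod 7, u_{i+1} = (u_i − a_{v+i})/7:
  u_0 = 3/4;  a_2 = 6;  u_1 = (u_0 − 6)/7 = -3/4
  u_1 = -3/4;  a_3 = 1;  u_2 = (u_1 − 1)/7 = -1/4
  u_2 = -1/4;  a_4 = 5;  u_3 = (u_2 − 5)/7 = -3/4
Digits: (0, 0, 6, 1, 5).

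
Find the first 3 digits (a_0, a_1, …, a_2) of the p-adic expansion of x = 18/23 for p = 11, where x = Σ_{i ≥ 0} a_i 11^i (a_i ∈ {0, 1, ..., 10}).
(a_0, …, a_2) = (7, 9, 2)

v_11(18/23) = 0 (numerator and denominator both coprime to 11), so x ∈ ℤ_11^×. Compute digits iteratively via a_i = x_i mod 11, x_{i+1} = (x_i − a_i)/11, with x_0 = x:
  x_0 = 18/23;  a_0 = 7;  x_1 = (x_0 − 7)/11 = -13/23
  x_1 = -13/23;  a_1 = 9;  x_2 = (x_1 − 9)/11 = -20/23
  x_2 = -20/23;  a_2 = 2;  x_3 = (x_2 − 2)/11 = -6/23
Digits: (7, 9, 2).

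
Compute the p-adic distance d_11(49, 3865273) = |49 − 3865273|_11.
d_11(49, 3865273) = 1/161051

Step 1 — x − y = 49 − 3865273 = -3865224. Step 2 — v_11(-3865224) = 5 (factor: -3865224 = −(11^5 · 24); the sign does not affect v_p). Step 3 — |x − y|_11 = 11^{-5} = 1/161051.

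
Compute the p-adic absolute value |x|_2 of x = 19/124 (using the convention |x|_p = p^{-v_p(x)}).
|19/124|_2 = 4

Step 1 — compute v_2(x) by factoring powers of 2 out of the numerator and denominator: v_2(19/124) = -2. Step 2 — apply |x|_p = p^{-v_p(x)} = 2^{2} = 4.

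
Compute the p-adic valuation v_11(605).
v_11(605) = 2

v_11(n) is the largest exponent k such that 11^k divides n. Factor out: 605 = 11^2 · 5. (Sign doesn't affect v_p.) So v_11(605) = 2.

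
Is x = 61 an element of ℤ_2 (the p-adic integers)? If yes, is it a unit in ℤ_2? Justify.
x ∈ ℤ_2^× (unit); v_2(x) = 0

ℤ_2 = {x ∈ ℚ_2 : v_2(x) ≥ 0} and ℤ_2^× = {x ∈ ℤ_2 : v_2(x) = 0}. Here v_2(61) = v_2(num) − v_2(den) = 0; compare against these criteria.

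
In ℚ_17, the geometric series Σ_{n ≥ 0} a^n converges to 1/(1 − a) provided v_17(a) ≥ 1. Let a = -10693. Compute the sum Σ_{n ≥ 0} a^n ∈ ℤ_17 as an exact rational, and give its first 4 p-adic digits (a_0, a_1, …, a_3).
Σ a^n = 1/(1 − a) = 1/10694;  first 4 digits = (1, 0, 14, 14)

v_17(a) = 2 ≥ 1, so the series converges in ℤ_17 to 1/(1 − a) = 1/(1 − (-10693)) = 1/10694. Expand this rational in ℤ_17: compute digits iteratively via d_i = x_i mod 17, x_{i+1} = (x_i − d_i)/17. The first 4 digits are (1, 0, 14, 14).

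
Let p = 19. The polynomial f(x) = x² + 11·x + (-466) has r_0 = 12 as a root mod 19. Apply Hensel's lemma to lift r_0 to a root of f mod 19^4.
r_3 = 72630 (mod 130321)

Hensel: r_{i+1} = r_i − f(r_i)·(f′(r_i))^{-1} mod 19^{i+2}, f′(x) = 2x + 11. Iterate:
  r_0 = 12 (mod 19)
  r_1 = 69 (mod 361)
  r_2 = 4040 (mod 6859)
  r_3 = 72630 (mod 130321)
Final: r = 72630 satisfies f(r) ≡ 0 mod 19^4.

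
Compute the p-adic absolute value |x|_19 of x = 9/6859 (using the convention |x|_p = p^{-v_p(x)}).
|9/6859|_19 = 6859

Step 1 — compute v_19(x) by factoring powers of 19 out of the numerator and denominator: v_19(9/6859) = -3. Step 2 — apply |x|_p = p^{-v_p(x)} = 19^{3} = 6859.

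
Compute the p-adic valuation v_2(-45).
v_2(-45) = 0

v_2(n) is the largest exponent k such that 2^k divides n. Factor out: -45 = -2^0 · 45. (Sign doesn't affect v_p.) So v_2(-45) = 0.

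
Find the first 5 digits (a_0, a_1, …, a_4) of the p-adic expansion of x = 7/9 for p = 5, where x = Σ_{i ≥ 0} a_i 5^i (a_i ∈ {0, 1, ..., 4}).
(a_0, …, a_4) = (3, 4, 3, 2, 0)

v_5(7/9) = 0 (numerator and denominator both coprime to 5), so x ∈ ℤ_5^×. Compute digits iteratively via a_i = x_i mod 5, x_{i+1} = (x_i − a_i)/5, with x_0 = x:
  x_0 = 7/9;  a_0 = 3;  x_1 = (x_0 − 3)/5 = -4/9
  x_1 = -4/9;  a_1 = 4;  x_2 = (x_1 − 4)/5 = -8/9
  x_2 = -8/9;  a_2 = 3;  x_3 = (x_2 − 3)/5 = -7/9
  x_3 = -7/9;  a_3 = 2;  x_4 = (x_3 − 2)/5 = -5/9
  x_4 = -5/9;  a_4 = 0;  x_5 = (x_4 − 0)/5 = -1/9
Digits: (3, 4, 3, 2, 0).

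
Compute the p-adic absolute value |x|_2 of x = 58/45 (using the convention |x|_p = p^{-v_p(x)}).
|58/45|_2 = 1/2

Step 1 — compute v_2(x) by factoring powers of 2 out of the numerator and denominator: v_2(58/45) = 1. Step 2 — apply |x|_p = p^{-v_p(x)} = 2^{-1} = 1/2.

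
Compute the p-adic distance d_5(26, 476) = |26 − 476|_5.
d_5(26, 476) = 1/25

Step 1 — x − y = 26 − 476 = -450. Step 2 — v_5(-450) = 2 (factor: -450 = −(5^2 · 18); the sign does not affect v_p). Step 3 — |x − y|_5 = 5^{-2} = 1/25.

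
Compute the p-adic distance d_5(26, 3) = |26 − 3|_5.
d_5(26, 3) = 1

Step 1 — x − y = 26 − 3 = 23. Step 2 — v_5(23) = 0 (factor: 23 = (5^0 · 23); the sign does not affect v_p). Step 3 — |x − y|_5 = 5^{0} = 1.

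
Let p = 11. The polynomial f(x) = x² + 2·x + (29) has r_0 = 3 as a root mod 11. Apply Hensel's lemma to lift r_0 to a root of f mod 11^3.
r_2 = 784 (mod 1331)

Hensel: r_{i+1} = r_i − f(r_i)·(f′(r_i))^{-1} mod 11^{i+2}, f′(x) = 2x + 2. Iterate:
  r_0 = 3 (mod 11)
  r_1 = 58 (mod 121)
  r_2 = 784 (mod 1331)
Final: r = 784 satisfies f(r) ≡ 0 mod 11^3.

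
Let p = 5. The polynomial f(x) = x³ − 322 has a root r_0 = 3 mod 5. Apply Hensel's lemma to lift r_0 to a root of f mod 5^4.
r_3 = 13 (mod 625)

Hensel: r_{i+1} = r_i − f(r_i)/f′(r_i) mod 5^{i+2}, where f′(x) = 3x². Iterate:
  r_0 = 3 (mod 5)
  r_1 = 13 (mod 25)
  r_2 = 13 (mod 125)
  r_3 = 13 (mod 625)
Final: r = 13 with f(r) ≡ 0 mod 5^4.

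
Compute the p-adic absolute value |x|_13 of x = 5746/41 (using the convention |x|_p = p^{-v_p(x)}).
|5746/41|_13 = 1/169

Step 1 — compute v_13(x) by factoring powers of 13 out of the numerator and denominator: v_13(5746/41) = 2. Step 2 — apply |x|_p = p^{-v_p(x)} = 13^{-2} = 1/169.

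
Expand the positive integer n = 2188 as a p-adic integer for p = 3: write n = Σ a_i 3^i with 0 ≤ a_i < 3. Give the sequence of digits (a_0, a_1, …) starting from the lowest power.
(a_0, a_1, …) = (1, 0, 0, 0, 0, 0, 0, 1)

Repeated division by 3 gives the digits low-to-high: 2188 = 1 + 1·3^7. Digit sequence: (1, 0, 0, 0, 0, 0, 0, 1).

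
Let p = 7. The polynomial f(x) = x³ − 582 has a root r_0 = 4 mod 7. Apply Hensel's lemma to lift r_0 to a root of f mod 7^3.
r_2 = 319 (mod 343)

Hensel: r_{i+1} = r_i − f(r_i)/f′(r_i) mod 7^{i+2}, where f′(x) = 3x². Iterate:
  r_0 = 4 (mod 7)
  r_1 = 25 (mod 49)
  r_2 = 319 (mod 343)
Final: r = 319 with f(r) ≡ 0 mod 7^3.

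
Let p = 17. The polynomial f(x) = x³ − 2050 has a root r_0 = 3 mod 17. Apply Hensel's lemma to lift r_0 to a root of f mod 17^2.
r_1 = 3 (mod 289)

Hensel: r_{i+1} = r_i − f(r_i)/f′(r_i) mod 17^{i+2}, where f′(x) = 3x². Iterate:
  r_0 = 3 (mod 17)
  r_1 = 3 (mod 289)
Final: r = 3 with f(r) ≡ 0 mod 17^2.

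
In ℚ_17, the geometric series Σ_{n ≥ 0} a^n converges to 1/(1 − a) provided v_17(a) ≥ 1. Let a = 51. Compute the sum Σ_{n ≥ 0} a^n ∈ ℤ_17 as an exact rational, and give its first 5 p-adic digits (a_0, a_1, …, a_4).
Σ a^n = 1/(1 − a) = -1/50;  first 5 digits = (1, 3, 9, 10, 14)

v_17(a) = 1 ≥ 1, so the series converges in ℤ_17 to 1/(1 − a) = 1/(1 − 51) = -1/50. Expand this rational in ℤ_17: compute digits iteratively via d_i = x_i mod 17, x_{i+1} = (x_i − d_i)/17. The first 5 digits are (1, 3, 9, 10, 14).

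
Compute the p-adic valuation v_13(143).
v_13(143) = 1

v_13(n) is the largest exponent k such that 13^k divides n. Factor out: 143 = 13^1 · 11. (Sign doesn't affect v_p.) So v_13(143) = 1.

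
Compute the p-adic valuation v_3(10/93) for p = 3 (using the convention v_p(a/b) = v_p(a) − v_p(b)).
v_3(10/93) = -1

Factor powers of 3 from the numerator and denominator of the reduced fraction: 10 = 3^0 · 10 and 93 = 3^1 · 31. Apply v_p(a/b) = v_p(a) − v_p(b): v_3(10/93) = 0 − 1 = -1.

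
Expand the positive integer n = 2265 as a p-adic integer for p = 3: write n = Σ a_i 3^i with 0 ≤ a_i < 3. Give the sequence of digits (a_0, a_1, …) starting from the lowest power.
(a_0, a_1, …) = (0, 2, 2, 2, 0, 0, 0, 1)

Repeated division by 3 gives the digits low-to-high: 2265 = 2·3^1 + 2·3^2 + 2·3^3 + 1·3^7. Digit sequence: (0, 2, 2, 2, 0, 0, 0, 1).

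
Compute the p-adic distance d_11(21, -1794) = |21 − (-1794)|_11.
d_11(21, -1794) = 1/121

Step 1 — x − y = 21 − (-1794) = 1815. Step 2 — v_11(1815) = 2 (factor: 1815 = (11^2 · 15); the sign does not affect v_p). Step 3 — |x − y|_11 = 11^{-2} = 1/121.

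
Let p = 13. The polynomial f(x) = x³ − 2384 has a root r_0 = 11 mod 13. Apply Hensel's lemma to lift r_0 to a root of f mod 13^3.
r_2 = 2000 (mod 2197)

Hensel: r_{i+1} = r_i − f(r_i)/f′(r_i) mod 13^{i+2}, where f′(x) = 3x². Iterate:
  r_0 = 11 (mod 13)
  r_1 = 141 (mod 169)
  r_2 = 2000 (mod 2197)
Final: r = 2000 with f(r) ≡ 0 mod 13^3.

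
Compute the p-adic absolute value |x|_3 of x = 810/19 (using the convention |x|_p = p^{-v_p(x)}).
|810/19|_3 = 1/81

Step 1 — compute v_3(x) by factoring powers of 3 out of the numerator and denominator: v_3(810/19) = 4. Step 2 — apply |x|_p = p^{-v_p(x)} = 3^{-4} = 1/81.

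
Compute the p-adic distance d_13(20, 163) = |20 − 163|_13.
d_13(20, 163) = 1/13

Step 1 — x − y = 20 − 163 = -143. Step 2 — v_13(-143) = 1 (factor: -143 = −(13^1 · 11); the sign does not affect v_p). Step 3 — |x − y|_13 = 13^{-1} = 1/13.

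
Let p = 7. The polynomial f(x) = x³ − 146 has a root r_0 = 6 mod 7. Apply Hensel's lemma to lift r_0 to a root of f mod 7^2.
r_1 = 48 (mod 49)

Hensel: r_{i+1} = r_i − f(r_i)/f′(r_i) mod 7^{i+2}, where f′(x) = 3x². Iterate:
  r_0 = 6 (mod 7)
  r_1 = 48 (mod 49)
Final: r = 48 with f(r) ≡ 0 mod 7^2.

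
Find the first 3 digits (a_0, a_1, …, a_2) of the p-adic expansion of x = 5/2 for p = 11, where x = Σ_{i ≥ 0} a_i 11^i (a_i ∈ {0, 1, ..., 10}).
(a_0, …, a_2) = (8, 5, 5)

v_11(5/2) = 0 (numerator and denominator both coprime to 11), so x ∈ ℤ_11^×. Compute digits iteratively via a_i = x_i mod 11, x_{i+1} = (x_i − a_i)/11, with x_0 = x:
  x_0 = 5/2;  a_0 = 8;  x_1 = (x_0 − 8)/11 = -1/2
  x_1 = -1/2;  a_1 = 5;  x_2 = (x_1 − 5)/11 = -1/2
  x_2 = -1/2;  a_2 = 5;  x_3 = (x_2 − 5)/11 = -1/2
Digits: (8, 5, 5).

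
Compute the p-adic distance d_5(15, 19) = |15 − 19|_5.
d_5(15, 19) = 1

Step 1 — x − y = 15 − 19 = -4. Step 2 — v_5(-4) = 0 (factor: -4 = −(5^0 · 4); the sign does not affect v_p). Step 3 — |x − y|_5 = 5^{0} = 1.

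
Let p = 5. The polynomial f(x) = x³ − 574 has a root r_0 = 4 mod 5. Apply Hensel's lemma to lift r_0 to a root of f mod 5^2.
r_1 = 24 (mod 25)

Hensel: r_{i+1} = r_i − f(r_i)/f′(r_i) mod 5^{i+2}, where f′(x) = 3x². Iterate:
  r_0 = 4 (mod 5)
  r_1 = 24 (mod 25)
Final: r = 24 with f(r) ≡ 0 mod 5^2.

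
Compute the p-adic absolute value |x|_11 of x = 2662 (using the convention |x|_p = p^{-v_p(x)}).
|2662|_11 = 1/1331

Step 1 — compute v_11(x) by factoring powers of 11 out of the numerator and denominator: v_11(2662) = 3. Step 2 — apply |x|_p = p^{-v_p(x)} = 11^{-3} = 1/1331.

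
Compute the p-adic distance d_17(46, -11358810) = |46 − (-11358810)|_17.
d_17(46, -11358810) = 1/1419857

Step 1 — x − y = 46 − (-11358810) = 11358856. Step 2 — v_17(11358856) = 5 (factor: 11358856 = (17^5 · 8); the sign does not affect v_p). Step 3 — |x − y|_17 = 17^{-5} = 1/1419857.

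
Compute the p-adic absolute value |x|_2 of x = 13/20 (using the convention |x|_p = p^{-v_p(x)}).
|13/20|_2 = 4

Step 1 — compute v_2(x) by factoring powers of 2 out of the numerator and denominator: v_2(13/20) = -2. Step 2 — apply |x|_p = p^{-v_p(x)} = 2^{2} = 4.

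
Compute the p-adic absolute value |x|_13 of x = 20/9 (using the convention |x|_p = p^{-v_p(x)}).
|20/9|_13 = 1

Step 1 — compute v_13(x) by factoring powers of 13 out of the numerator and denominator: v_13(20/9) = 0. Step 2 — apply |x|_p = p^{-v_p(x)} = 13^{0} = 1.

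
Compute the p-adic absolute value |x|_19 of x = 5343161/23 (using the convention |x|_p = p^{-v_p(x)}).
|5343161/23|_19 = 1/130321

Step 1 — compute v_19(x) by factoring powers of 19 out of the numerator and denominator: v_19(5343161/23) = 4. Step 2 — apply |x|_p = p^{-v_p(x)} = 19^{-4} = 1/130321.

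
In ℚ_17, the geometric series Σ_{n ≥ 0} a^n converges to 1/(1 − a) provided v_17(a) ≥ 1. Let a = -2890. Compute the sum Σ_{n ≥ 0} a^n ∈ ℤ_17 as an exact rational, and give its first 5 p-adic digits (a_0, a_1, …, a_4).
Σ a^n = 1/(1 − a) = 1/2891;  first 5 digits = (1, 0, 7, 16, 14)

v_17(a) = 2 ≥ 1, so the series converges in ℤ_17 to 1/(1 − a) = 1/(1 − (-2890)) = 1/2891. Expand this rational in ℤ_17: compute digits iteratively via d_i = x_i mod 17, x_{i+1} = (x_i − d_i)/17. The first 5 digits are (1, 0, 7, 16, 14).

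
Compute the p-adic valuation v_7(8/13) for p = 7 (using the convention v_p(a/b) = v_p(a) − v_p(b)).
v_7(8/13) = 0

Factor powers of 7 from the numerator and denominator of the reduced fraction: 8 = 7^0 · 8 and 13 = 7^0 · 13. Apply v_p(a/b) = v_p(a) − v_p(b): v_7(8/13) = 0 − 0 = 0.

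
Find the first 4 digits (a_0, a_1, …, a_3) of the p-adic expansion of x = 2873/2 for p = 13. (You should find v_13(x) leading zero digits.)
(a_0, …, a_3) = (0, 0, 2, 7)

v_13(2873/2) = 2, so a_0 = ... = a_1 = 0. Factor out: x = 13^2 · u with u = 17/2 a unit in ℤ_13. Expand u iteratively via a_{v+i} = u_i mod 13, u_{i+1} = (u_i − a_{v+i})/13:
  u_0 = 17/2;  a_2 = 2;  u_1 = (u_0 − 2)/13 = 1/2
  u_1 = 1/2;  a_3 = 7;  u_2 = (u_1 − 7)/13 = -1/2
Digits: (0, 0, 2, 7).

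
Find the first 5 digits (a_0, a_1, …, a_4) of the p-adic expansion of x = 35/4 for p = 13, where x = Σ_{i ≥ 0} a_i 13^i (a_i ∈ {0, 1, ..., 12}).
(a_0, …, a_4) = (12, 3, 3, 3, 3)

v_13(35/4) = 0 (numerator and denominator both coprime to 13), so x ∈ ℤ_13^×. Compute digits iteratively via a_i = x_i mod 13, x_{i+1} = (x_i − a_i)/13, with x_0 = x:
  x_0 = 35/4;  a_0 = 12;  x_1 = (x_0 − 12)/13 = -1/4
  x_1 = -1/4;  a_1 = 3;  x_2 = (x_1 − 3)/13 = -1/4
  x_2 = -1/4;  a_2 = 3;  x_3 = (x_2 − 3)/13 = -1/4
  x_3 = -1/4;  a_3 = 3;  x_4 = (x_3 − 3)/13 = -1/4
  x_4 = -1/4;  a_4 = 3;  x_5 = (x_4 − 3)/13 = -1/4
Digits: (12, 3, 3, 3, 3).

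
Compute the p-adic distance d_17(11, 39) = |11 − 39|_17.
d_17(11, 39) = 1

Step 1 — x − y = 11 − 39 = -28. Step 2 — v_17(-28) = 0 (factor: -28 = −(17^0 · 28); the sign does not affect v_p). Step 3 — |x − y|_17 = 17^{0} = 1.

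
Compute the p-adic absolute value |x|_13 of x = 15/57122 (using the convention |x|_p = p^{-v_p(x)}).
|15/57122|_13 = 28561

Step 1 — compute v_13(x) by factoring powers of 13 out of the numerator and denominator: v_13(15/57122) = -4. Step 2 — apply |x|_p = p^{-v_p(x)} = 13^{4} = 28561.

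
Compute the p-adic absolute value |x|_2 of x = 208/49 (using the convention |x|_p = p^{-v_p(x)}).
|208/49|_2 = 1/16

Step 1 — compute v_2(x) by factoring powers of 2 out of the numerator and denominator: v_2(208/49) = 4. Step 2 — apply |x|_p = p^{-v_p(x)} = 2^{-4} = 1/16.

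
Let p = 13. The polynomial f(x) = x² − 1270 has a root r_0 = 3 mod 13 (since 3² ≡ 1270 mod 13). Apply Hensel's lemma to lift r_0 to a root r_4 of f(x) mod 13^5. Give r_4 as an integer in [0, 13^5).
r_4 = 266022 (mod 371293)

Hensel's recurrence: r_{i+1} = r_i − f(r_i)·(f′(r_i))^{-1} mod 13^{i+2}, with f′(x) = 2x. Iterate:
  r_0 = 3 (mod 13)
  r_1 = 16 (mod 169)
  r_2 = 185 (mod 2197)
  r_3 = 8973 (mod 28561)
  r_4 = 266022 (mod 371293)
Final: r_4 = 266022, and one checks f(r_4) ≡ 0 mod 13^5.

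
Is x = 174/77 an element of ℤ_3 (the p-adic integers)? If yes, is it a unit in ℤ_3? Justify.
x ∈ ℤ_3 but not a unit; v_3(x) = 1 > 0

ℤ_3 = {x ∈ ℚ_3 : v_3(x) ≥ 0} and ℤ_3^× = {x ∈ ℤ_3 : v_3(x) = 0}. Here v_3(174/77) = v_3(num) − v_3(den) = 1; compare against these criteria.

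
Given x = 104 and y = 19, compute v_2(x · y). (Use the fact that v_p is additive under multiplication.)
v_2(1976) = 3

v_p(x) = 3 (factor: 104 = 2^3 · 13); v_p(y) = 0 (factor: 19 = 2^0 · 19). Additivity: v_p(xy) = v_p(x) + v_p(y) = 3 + 0 = 3. (Direct check: xy = 1976 = 2^3 · (247).)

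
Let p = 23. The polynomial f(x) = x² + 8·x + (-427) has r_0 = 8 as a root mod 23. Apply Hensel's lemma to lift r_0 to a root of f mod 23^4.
r_3 = 86534 (mod 279841)

Hensel: r_{i+1} = r_i − f(r_i)·(f′(r_i))^{-1} mod 23^{i+2}, f′(x) = 2x + 8. Iterate:
  r_0 = 8 (mod 23)
  r_1 = 307 (mod 529)
  r_2 = 1365 (mod 12167)
  r_3 = 86534 (mod 279841)
Final: r = 86534 satisfies f(r) ≡ 0 mod 23^4.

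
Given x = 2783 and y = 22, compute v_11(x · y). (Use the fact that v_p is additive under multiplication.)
v_11(61226) = 3

v_p(x) = 2 (factor: 2783 = 11^2 · 23); v_p(y) = 1 (factor: 22 = 11^1 · 2). Additivity: v_p(xy) = v_p(x) + v_p(y) = 2 + 1 = 3. (Direct check: xy = 61226 = 11^3 · (46).)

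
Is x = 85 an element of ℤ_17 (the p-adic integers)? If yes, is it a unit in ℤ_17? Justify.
x ∈ ℤ_17 but not a unit; v_17(x) = 1 > 0

ℤ_17 = {x ∈ ℚ_17 : v_17(x) ≥ 0} and ℤ_17^× = {x ∈ ℤ_17 : v_17(x) = 0}. Here v_17(85) = v_17(num) − v_17(den) = 1; compare against these criteria.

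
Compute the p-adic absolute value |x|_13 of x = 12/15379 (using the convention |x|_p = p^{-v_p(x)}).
|12/15379|_13 = 2197

Step 1 — compute v_13(x) by factoring powers of 13 out of the numerator and denominator: v_13(12/15379) = -3. Step 2 — apply |x|_p = p^{-v_p(x)} = 13^{3} = 2197.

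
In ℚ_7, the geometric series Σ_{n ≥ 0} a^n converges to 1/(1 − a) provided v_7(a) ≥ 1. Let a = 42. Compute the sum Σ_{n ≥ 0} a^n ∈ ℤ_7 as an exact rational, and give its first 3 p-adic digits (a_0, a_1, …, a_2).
Σ a^n = 1/(1 − a) = -1/41;  first 3 digits = (1, 6, 1)

v_7(a) = 1 ≥ 1, so the series converges in ℤ_7 to 1/(1 − a) = 1/(1 − 42) = -1/41. Expand this rational in ℤ_7: compute digits iteratively via d_i = x_i mod 7, x_{i+1} = (x_i − d_i)/7. The first 3 digits are (1, 6, 1).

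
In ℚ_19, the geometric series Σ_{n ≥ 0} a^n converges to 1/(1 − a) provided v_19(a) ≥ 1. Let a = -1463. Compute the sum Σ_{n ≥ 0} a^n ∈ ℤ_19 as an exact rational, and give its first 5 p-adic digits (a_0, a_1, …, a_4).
Σ a^n = 1/(1 − a) = 1/1464;  first 5 digits = (1, 18, 15, 6, 5)

v_19(a) = 1 ≥ 1, so the series converges in ℤ_19 to 1/(1 − a) = 1/(1 − (-1463)) = 1/1464. Expand this rational in ℤ_19: compute digits iteratively via d_i = x_i mod 19, x_{i+1} = (x_i − d_i)/19. The first 5 digits are (1, 18, 15, 6, 5).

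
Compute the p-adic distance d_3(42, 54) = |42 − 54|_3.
d_3(42, 54) = 1/3

Step 1 — x − y = 42 − 54 = -12. Step 2 — v_3(-12) = 1 (factor: -12 = −(3^1 · 4); the sign does not affect v_p). Step 3 — |x − y|_3 = 3^{-1} = 1/3.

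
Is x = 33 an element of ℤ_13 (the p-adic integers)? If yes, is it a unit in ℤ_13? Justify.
x ∈ ℤ_13^× (unit); v_13(x) = 0

ℤ_13 = {x ∈ ℚ_13 : v_13(x) ≥ 0} and ℤ_13^× = {x ∈ ℤ_13 : v_13(x) = 0}. Here v_13(33) = v_13(num) − v_13(den) = 0; compare against these criteria.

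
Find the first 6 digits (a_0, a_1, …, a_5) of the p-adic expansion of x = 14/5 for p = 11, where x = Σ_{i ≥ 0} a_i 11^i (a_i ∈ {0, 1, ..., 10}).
(a_0, …, a_5) = (5, 2, 2, 2, 2, 2)

v_11(14/5) = 0 (numerator and denominator both coprime to 11), so x ∈ ℤ_11^×. Compute digits iteratively via a_i = x_i mod 11, x_{i+1} = (x_i − a_i)/11, with x_0 = x:
  x_0 = 14/5;  a_0 = 5;  x_1 = (x_0 − 5)/11 = -1/5
  x_1 = -1/5;  a_1 = 2;  x_2 = (x_1 − 2)/11 = -1/5
  x_2 = -1/5;  a_2 = 2;  x_3 = (x_2 − 2)/11 = -1/5
  x_3 = -1/5;  a_3 = 2;  x_4 = (x_3 − 2)/11 = -1/5
  x_4 = -1/5;  a_4 = 2;  x_5 = (x_4 − 2)/11 = -1/5
  x_5 = -1/5;  a_5 = 2;  x_6 = (x_5 − 2)/11 = -1/5
Digits: (5, 2, 2, 2, 2, 2).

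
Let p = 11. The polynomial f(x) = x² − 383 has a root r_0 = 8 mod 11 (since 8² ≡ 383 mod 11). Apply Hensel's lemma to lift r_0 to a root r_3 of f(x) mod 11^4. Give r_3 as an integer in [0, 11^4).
r_3 = 11107 (mod 14641)

Hensel's recurrence: r_{i+1} = r_i − f(r_i)·(f′(r_i))^{-1} mod 11^{i+2}, with f′(x) = 2x. Iterate:
  r_0 = 8 (mod 11)
  r_1 = 96 (mod 121)
  r_2 = 459 (mod 1331)
  r_3 = 11107 (mod 14641)
Final: r_3 = 11107, and one checks f(r_3) ≡ 0 mod 11^4.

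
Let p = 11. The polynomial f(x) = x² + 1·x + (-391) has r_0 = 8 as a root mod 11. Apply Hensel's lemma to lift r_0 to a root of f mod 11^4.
r_3 = 12020 (mod 14641)

Hensel: r_{i+1} = r_i − f(r_i)·(f′(r_i))^{-1} mod 11^{i+2}, f′(x) = 2x + 1. Iterate:
  r_0 = 8 (mod 11)
  r_1 = 41 (mod 121)
  r_2 = 41 (mod 1331)
  r_3 = 12020 (mod 14641)
Final: r = 12020 satisfies f(r) ≡ 0 mod 11^4.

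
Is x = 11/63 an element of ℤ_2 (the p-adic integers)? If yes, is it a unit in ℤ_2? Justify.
x ∈ ℤ_2^× (unit); v_2(x) = 0

ℤ_2 = {x ∈ ℚ_2 : v_2(x) ≥ 0} and ℤ_2^× = {x ∈ ℤ_2 : v_2(x) = 0}. Here v_2(11/63) = v_2(num) − v_2(den) = 0; compare against these criteria.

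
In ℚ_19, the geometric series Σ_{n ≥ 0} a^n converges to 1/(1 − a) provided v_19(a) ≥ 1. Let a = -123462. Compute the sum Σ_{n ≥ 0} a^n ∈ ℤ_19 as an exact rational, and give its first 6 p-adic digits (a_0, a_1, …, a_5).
Σ a^n = 1/(1 − a) = 1/123463;  first 6 digits = (1, 0, 0, 1, 18, 18)

v_19(a) = 3 ≥ 1, so the series converges in ℤ_19 to 1/(1 − a) = 1/(1 − (-123462)) = 1/123463. Expand this rational in ℤ_19: compute digits iteratively via d_i = x_i mod 19, x_{i+1} = (x_i − d_i)/19. The first 6 digits are (1, 0, 0, 1, 18, 18).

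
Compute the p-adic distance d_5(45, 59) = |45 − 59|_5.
d_5(45, 59) = 1

Step 1 — x − y = 45 − 59 = -14. Step 2 — v_5(-14) = 0 (factor: -14 = −(5^0 · 14); the sign does not affect v_p). Step 3 — |x − y|_5 = 5^{0} = 1.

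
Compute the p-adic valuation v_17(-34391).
v_17(-34391) = 3

v_17(n) is the largest exponent k such that 17^k divides n. Factor out: -34391 = -17^3 · 7. (Sign doesn't affect v_p.) So v_17(-34391) = 3.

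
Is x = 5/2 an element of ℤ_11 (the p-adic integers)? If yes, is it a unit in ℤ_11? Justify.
x ∈ ℤ_11^× (unit); v_11(x) = 0

ℤ_11 = {x ∈ ℚ_11 : v_11(x) ≥ 0} and ℤ_11^× = {x ∈ ℤ_11 : v_11(x) = 0}. Here v_11(5/2) = v_11(num) − v_11(den) = 0; compare against these criteria.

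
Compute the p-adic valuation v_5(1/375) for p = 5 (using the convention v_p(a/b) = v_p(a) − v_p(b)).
v_5(1/375) = -3

Factor powers of 5 from the numerator and denominator of the reduced fraction: 1 = 5^0 · 1 and 375 = 5^3 · 3. Apply v_p(a/b) = v_p(a) − v_p(b): v_5(1/375) = 0 − 3 = -3.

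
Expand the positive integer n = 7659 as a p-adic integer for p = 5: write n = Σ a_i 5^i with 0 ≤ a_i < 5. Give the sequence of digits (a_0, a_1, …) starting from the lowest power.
(a_0, a_1, …) = (4, 1, 1, 1, 2, 2)

Repeated division by 5 gives the digits low-to-high: 7659 = 4 + 1·5^1 + 1·5^2 + 1·5^3 + 2·5^4 + 2·5^5. Digit sequence: (4, 1, 1, 1, 2, 2).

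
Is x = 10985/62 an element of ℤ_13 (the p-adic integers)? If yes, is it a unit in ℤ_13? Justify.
x ∈ ℤ_13 but not a unit; v_13(x) = 3 > 0

ℤ_13 = {x ∈ ℚ_13 : v_13(x) ≥ 0} and ℤ_13^× = {x ∈ ℤ_13 : v_13(x) = 0}. Here v_13(10985/62) = v_13(num) − v_13(den) = 3; compare against these criteria.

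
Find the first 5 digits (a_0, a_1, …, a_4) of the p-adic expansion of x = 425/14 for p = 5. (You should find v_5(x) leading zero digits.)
(a_0, …, a_4) = (0, 0, 3, 0, 1)

v_5(425/14) = 2, so a_0 = ... = a_1 = 0. Factor out: x = 5^2 · u with u = 17/14 a unit in ℤ_5. Expand u iteratively via a_{v+i} = u_i mod 5, u_{i+1} = (u_i − a_{v+i})/5:
  u_0 = 17/14;  a_2 = 3;  u_1 = (u_0 − 3)/5 = -5/14
  u_1 = -5/14;  a_3 = 0;  u_2 = (u_1 − 0)/5 = -1/14
  u_2 = -1/14;  a_4 = 1;  u_3 = (u_2 − 1)/5 = -3/14
Digits: (0, 0, 3, 0, 1).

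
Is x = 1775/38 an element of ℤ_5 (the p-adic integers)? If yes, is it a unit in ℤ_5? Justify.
x ∈ ℤ_5 but not a unit; v_5(x) = 2 > 0

ℤ_5 = {x ∈ ℚ_5 : v_5(x) ≥ 0} and ℤ_5^× = {x ∈ ℤ_5 : v_5(x) = 0}. Here v_5(1775/38) = v_5(num) − v_5(den) = 2; compare against these criteria.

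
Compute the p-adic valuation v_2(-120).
v_2(-120) = 3

v_2(n) is the largest exponent k such that 2^k divides n. Factor out: -120 = -2^3 · 15. (Sign doesn't affect v_p.) So v_2(-120) = 3.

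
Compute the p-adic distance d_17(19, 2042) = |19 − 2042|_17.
d_17(19, 2042) = 1/289

Step 1 — x − y = 19 − 2042 = -2023. Step 2 — v_17(-2023) = 2 (factor: -2023 = −(17^2 · 7); the sign does not affect v_p). Step 3 — |x − y|_17 = 17^{-2} = 1/289.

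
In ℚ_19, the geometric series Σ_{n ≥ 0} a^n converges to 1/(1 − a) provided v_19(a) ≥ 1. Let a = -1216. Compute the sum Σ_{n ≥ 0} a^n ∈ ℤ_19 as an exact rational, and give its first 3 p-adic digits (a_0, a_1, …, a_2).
Σ a^n = 1/(1 − a) = 1/1217;  first 3 digits = (1, 12, 7)

v_19(a) = 1 ≥ 1, so the series converges in ℤ_19 to 1/(1 − a) = 1/(1 − (-1216)) = 1/1217. Expand this rational in ℤ_19: compute digits iteratively via d_i = x_i mod 19, x_{i+1} = (x_i − d_i)/19. The first 3 digits are (1, 12, 7).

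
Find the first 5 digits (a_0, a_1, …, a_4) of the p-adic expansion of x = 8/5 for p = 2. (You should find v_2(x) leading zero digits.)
(a_0, …, a_4) = (0, 0, 0, 1, 0)

v_2(8/5) = 3, so a_0 = ... = a_2 = 0. Factor out: x = 2^3 · u with u = 1/5 a unit in ℤ_2. Expand u iteratively via a_{v+i} = u_i mod 2, u_{i+1} = (u_i − a_{v+i})/2:
  u_0 = 1/5;  a_3 = 1;  u_1 = (u_0 − 1)/2 = -2/5
  u_1 = -2/5;  a_4 = 0;  u_2 = (u_1 − 0)/2 = -1/5
Digits: (0, 0, 0, 1, 0).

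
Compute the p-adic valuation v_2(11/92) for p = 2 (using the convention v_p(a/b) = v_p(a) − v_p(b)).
v_2(11/92) = -2

Factor powers of 2 from the numerator and denominator of the reduced fraction: 11 = 2^0 · 11 and 92 = 2^2 · 23. Apply v_p(a/b) = v_p(a) − v_p(b): v_2(11/92) = 0 − 2 = -2.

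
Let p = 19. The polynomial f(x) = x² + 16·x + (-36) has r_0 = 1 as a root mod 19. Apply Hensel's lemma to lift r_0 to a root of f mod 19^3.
r_2 = 6841 (mod 6859)

Hensel: r_{i+1} = r_i − f(r_i)·(f′(r_i))^{-1} mod 19^{i+2}, f′(x) = 2x + 16. Iterate:
  r_0 = 1 (mod 19)
  r_1 = 343 (mod 361)
  r_2 = 6841 (mod 6859)
Final: r = 6841 satisfies f(r) ≡ 0 mod 19^3.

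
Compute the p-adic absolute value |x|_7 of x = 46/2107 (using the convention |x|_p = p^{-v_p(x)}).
|46/2107|_7 = 49

Step 1 — compute v_7(x) by factoring powers of 7 out of the numerator and denominator: v_7(46/2107) = -2. Step 2 — apply |x|_p = p^{-v_p(x)} = 7^{2} = 49.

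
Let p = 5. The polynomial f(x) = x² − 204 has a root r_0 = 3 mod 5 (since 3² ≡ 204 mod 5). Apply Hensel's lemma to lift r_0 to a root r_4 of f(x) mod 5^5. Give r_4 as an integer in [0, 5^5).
r_4 = 573 (mod 3125)

Hensel's recurrence: r_{i+1} = r_i − f(r_i)·(f′(r_i))^{-1} mod 5^{i+2}, with f′(x) = 2x. Iterate:
  r_0 = 3 (mod 5)
  r_1 = 23 (mod 25)
  r_2 = 73 (mod 125)
  r_3 = 573 (mod 625)
  r_4 = 573 (mod 3125)
Final: r_4 = 573, and one checks f(r_4) ≡ 0 mod 5^5.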